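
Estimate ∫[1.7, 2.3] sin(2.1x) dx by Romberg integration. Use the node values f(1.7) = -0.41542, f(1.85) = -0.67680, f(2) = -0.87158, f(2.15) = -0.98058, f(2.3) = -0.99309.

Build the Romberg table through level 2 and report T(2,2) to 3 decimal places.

T(0,0) (trapezoid, 1 panel, h=0.6000): -0.42255
T(1,0) (trapezoid, 2 panels, h=0.3000): -0.47275
T(2,0) (trapezoid, 4 panels, h=0.1500): -0.48498
T(1,1) = -0.47275 + (-0.47275 − (-0.42255))/3 = -0.48948
T(2,1) = -0.48498 + (-0.48498 − (-0.47275))/3 = -0.48906
T(2,2) = -0.48906 + (-0.48906 − (-0.48948))/15 = -0.48903

-0.489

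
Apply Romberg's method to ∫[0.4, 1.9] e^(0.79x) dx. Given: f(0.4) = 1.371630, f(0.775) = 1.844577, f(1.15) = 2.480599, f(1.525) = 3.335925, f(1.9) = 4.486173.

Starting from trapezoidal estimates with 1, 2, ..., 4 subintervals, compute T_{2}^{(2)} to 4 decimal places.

T_{0}^{(0)} (trapezoid, 1 panel, h=1.5000): 4.393352
T_{1}^{(0)} (trapezoid, 2 panels, h=0.7500): 4.057125
T_{2}^{(0)} (trapezoid, 4 panels, h=0.3750): 3.971251
T_{1}^{(1)} = 4.057125 + (4.057125 − 4.393352)/3 = 3.945049
T_{2}^{(1)} = 3.971251 + (3.971251 − 4.057125)/3 = 3.942626
T_{2}^{(2)} = 3.942626 + (3.942626 − 3.945049)/15 = 3.942464

3.9425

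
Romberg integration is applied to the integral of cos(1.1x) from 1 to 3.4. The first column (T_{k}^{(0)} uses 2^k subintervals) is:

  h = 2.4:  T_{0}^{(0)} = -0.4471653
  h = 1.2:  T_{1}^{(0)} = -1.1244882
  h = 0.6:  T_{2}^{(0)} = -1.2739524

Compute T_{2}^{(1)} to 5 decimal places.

T_{2}^{(1)} = -1.2739524 + (-1.2739524 − (-1.1244882))/3 = -1.3237738

-1.32377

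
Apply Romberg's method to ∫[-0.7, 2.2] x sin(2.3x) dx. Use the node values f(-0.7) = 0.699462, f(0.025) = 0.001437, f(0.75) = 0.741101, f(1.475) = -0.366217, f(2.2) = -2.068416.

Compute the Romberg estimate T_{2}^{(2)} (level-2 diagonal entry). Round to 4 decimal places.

-0.3983

T_{0}^{(0)} (trapezoid, 1 panel, h=2.9000): -1.984983
T_{1}^{(0)} (trapezoid, 2 panels, h=1.4500): 0.082105
T_{2}^{(0)} (trapezoid, 4 panels, h=0.7250): -0.223413
T_{1}^{(1)} = 0.082105 + (0.082105 − (-1.984983))/3 = 0.771134
T_{2}^{(1)} = -0.223413 + (-0.223413 − 0.082105)/3 = -0.325252
T_{2}^{(2)} = -0.325252 + (-0.325252 − 0.771134)/15 = -0.398344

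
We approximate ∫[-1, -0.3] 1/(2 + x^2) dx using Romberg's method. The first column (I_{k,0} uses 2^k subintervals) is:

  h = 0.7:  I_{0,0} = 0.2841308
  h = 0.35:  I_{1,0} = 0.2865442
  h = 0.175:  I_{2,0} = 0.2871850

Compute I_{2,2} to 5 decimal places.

0.28740

Richardson extrapolation on the trapezoidal column (denominator 4−1=3):
I_{1,1} = (4·0.2865442 − 0.2841308) / 3 = 0.2873487
I_{2,1} = (4·0.2871850 − 0.2865442) / 3 = 0.2873986
I_{2,2} = 0.2873986 + (0.2873986 − 0.2873487)/15 = 0.2874019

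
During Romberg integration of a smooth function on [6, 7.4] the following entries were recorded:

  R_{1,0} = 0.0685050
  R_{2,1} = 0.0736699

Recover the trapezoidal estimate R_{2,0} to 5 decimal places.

From R_{2,1} = (4·R_{2,0} − R_{1,0})/3, solve for R_{2,0}:
4·R_{2,0} = 3·0.0736699 + 0.0685050 = 0.2895147
R_{2,0} = 0.0723787

0.07238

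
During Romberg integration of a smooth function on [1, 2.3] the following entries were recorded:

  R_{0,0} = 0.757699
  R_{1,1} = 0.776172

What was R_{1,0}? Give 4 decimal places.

From R_{1,1} = (4·R_{1,0} − R_{0,0})/3, solve for R_{1,0}:
4·R_{1,0} = 3·0.776172 + 0.757699 = 3.086215
R_{1,0} = 0.771554

0.7716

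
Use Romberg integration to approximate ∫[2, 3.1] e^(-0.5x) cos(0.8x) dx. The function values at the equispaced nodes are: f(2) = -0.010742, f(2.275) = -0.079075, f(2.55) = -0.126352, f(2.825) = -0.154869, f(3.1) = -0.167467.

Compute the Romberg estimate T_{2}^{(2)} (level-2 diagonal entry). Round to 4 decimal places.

T_{0}^{(0)} (trapezoid, 1 panel, h=1.1000): -0.098015
T_{1}^{(0)} (trapezoid, 2 panels, h=0.5500): -0.118501
T_{2}^{(0)} (trapezoid, 4 panels, h=0.2750): -0.123585
T_{1}^{(1)} = -0.118501 + (-0.118501 − (-0.098015))/3 = -0.125330
T_{2}^{(1)} = -0.123585 + (-0.123585 − (-0.118501))/3 = -0.125280
T_{2}^{(2)} = -0.125280 + (-0.125280 − (-0.125330))/15 = -0.125277

-0.1253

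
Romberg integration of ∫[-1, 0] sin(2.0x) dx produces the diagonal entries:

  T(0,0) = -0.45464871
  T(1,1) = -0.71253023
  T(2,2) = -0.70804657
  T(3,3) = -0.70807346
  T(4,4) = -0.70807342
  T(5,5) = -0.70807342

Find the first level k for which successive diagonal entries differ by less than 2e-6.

k = 4

|T(1,1) − T(0,0)| = 0.25788152 ≥ 2e-6
|T(2,2) − T(1,1)| = 0.00448366 ≥ 2e-6
|T(3,3) − T(2,2)| = 0.00002689 ≥ 2e-6
|T(4,4) − T(3,3)| = 0.00000004 < 2e-6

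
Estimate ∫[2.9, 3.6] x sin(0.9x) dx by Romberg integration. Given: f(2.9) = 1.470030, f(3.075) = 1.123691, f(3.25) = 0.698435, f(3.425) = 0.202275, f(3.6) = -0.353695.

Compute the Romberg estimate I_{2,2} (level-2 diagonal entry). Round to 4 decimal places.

I_{0,0} (trapezoid, 1 panel, h=0.7000): 0.390717
I_{1,0} (trapezoid, 2 panels, h=0.3500): 0.439811
I_{2,0} (trapezoid, 4 panels, h=0.1750): 0.451949
I_{1,1} = 0.439811 + (0.439811 − 0.390717)/3 = 0.456176
I_{2,1} = 0.451949 + (0.451949 − 0.439811)/3 = 0.455995
I_{2,2} = 0.455995 + (0.455995 − 0.456176)/15 = 0.455983

0.4560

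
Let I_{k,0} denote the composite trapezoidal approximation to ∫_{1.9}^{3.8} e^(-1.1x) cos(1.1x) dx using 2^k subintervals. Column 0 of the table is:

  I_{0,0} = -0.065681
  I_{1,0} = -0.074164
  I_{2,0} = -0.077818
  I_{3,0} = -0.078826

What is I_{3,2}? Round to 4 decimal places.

I_{2,1} = (4·(-0.077818) − (-0.074164)) / 3 = -0.079036
I_{3,1} = (4·(-0.078826) − (-0.077818)) / 3 = -0.079162
I_{3,2} = -0.079162 + (-0.079162 − (-0.079036))/15 = -0.079170
(Column j=1 coincides with Simpson's rule on the same nodes.)

-0.0792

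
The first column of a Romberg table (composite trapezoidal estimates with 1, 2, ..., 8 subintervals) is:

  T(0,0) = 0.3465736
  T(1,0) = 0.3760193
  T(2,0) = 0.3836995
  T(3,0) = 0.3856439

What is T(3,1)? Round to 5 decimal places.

0.38629

Richardson extrapolation on the trapezoidal column (denominator 4−1=3):
T(3,1) = 0.3856439 + (0.3856439 − 0.3836995)/3 = 0.3862920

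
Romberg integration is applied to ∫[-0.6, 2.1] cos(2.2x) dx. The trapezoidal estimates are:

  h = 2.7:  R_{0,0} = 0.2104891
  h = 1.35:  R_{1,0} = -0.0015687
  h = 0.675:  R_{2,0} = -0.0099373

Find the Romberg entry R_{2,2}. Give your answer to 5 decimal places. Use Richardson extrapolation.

Richardson extrapolation on the trapezoidal column (denominator 4−1=3):
R_{1,1} = -0.0015687 + (-0.0015687 − 0.2104891)/3 = -0.0722546
R_{2,1} = (4·(-0.0099373) − (-0.0015687)) / 3 = -0.0127268
R_{2,2} = (16·(-0.0127268) − (-0.0722546)) / 15 = -0.0087583
(Column j=1 coincides with Simpson's rule on the same nodes.)

-0.00876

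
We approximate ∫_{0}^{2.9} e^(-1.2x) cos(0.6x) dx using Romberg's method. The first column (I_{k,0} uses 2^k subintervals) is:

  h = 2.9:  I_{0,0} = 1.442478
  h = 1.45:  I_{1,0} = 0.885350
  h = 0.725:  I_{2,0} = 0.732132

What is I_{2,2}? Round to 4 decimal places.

0.6798

Richardson extrapolation on the trapezoidal column (denominator 4−1=3):
I_{1,1} = 0.885350 + (0.885350 − 1.442478)/3 = 0.699641
I_{2,1} = (4·0.732132 − 0.885350) / 3 = 0.681059
I_{2,2} = (16·0.681059 − 0.699641) / 15 = 0.679820
(Column j=1 coincides with Simpson's rule on the same nodes.)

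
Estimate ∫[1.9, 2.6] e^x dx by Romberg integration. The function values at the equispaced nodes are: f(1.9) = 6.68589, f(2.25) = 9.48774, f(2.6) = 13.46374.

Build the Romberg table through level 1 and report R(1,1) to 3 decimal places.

6.778

R(0,0) (trapezoid, 1 panel, h=0.7000): 7.05237
R(1,0) (trapezoid, 2 panels, h=0.3500): 6.84689
R(1,1) = 6.84689 + (6.84689 − 7.05237)/3 = 6.77840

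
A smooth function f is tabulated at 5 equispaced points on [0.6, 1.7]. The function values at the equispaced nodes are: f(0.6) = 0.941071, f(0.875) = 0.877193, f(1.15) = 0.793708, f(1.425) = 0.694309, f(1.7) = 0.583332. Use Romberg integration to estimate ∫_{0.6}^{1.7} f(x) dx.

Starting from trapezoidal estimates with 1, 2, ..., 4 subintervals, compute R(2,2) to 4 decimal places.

0.8615

R(0,0) (trapezoid, 1 panel, h=1.1000): 0.838422
R(1,0) (trapezoid, 2 panels, h=0.5500): 0.855750
R(2,0) (trapezoid, 4 panels, h=0.2750): 0.860038
R(1,1) = 0.855750 + (0.855750 − 0.838422)/3 = 0.861526
R(2,1) = 0.860038 + (0.860038 − 0.855750)/3 = 0.861467
R(2,2) = 0.861467 + (0.861467 − 0.861526)/15 = 0.861463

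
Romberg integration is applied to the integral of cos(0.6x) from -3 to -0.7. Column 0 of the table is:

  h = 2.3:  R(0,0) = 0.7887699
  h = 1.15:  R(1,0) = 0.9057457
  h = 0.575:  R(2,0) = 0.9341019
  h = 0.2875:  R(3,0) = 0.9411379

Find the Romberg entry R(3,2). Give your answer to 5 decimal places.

0.94348

R(2,1) = (4·0.9341019 − 0.9057457) / 3 = 0.9435540
R(3,1) = (4·0.9411379 − 0.9341019) / 3 = 0.9434832
R(3,2) = 0.9434832 + (0.9434832 − 0.9435540)/15 = 0.9434785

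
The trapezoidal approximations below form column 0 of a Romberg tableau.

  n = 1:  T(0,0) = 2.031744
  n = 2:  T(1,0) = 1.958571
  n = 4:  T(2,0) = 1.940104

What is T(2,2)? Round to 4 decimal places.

Richardson extrapolation on the trapezoidal column (denominator 4−1=3):
T(1,1) = (4·1.958571 − 2.031744) / 3 = 1.934180
T(2,1) = (4·1.940104 − 1.958571) / 3 = 1.933948
T(2,2) = 1.933948 + (1.933948 − 1.934180)/15 = 1.933933

1.9339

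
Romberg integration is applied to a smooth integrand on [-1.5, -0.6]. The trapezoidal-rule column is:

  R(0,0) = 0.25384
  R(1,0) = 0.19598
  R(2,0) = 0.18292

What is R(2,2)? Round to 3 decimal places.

0.179

Richardson extrapolation on the trapezoidal column (denominator 4−1=3):
R(1,1) = 0.19598 + (0.19598 − 0.25384)/3 = 0.17669
R(2,1) = (4·0.18292 − 0.19598) / 3 = 0.17857
R(2,2) = 0.17857 + (0.17857 − 0.17669)/15 = 0.17870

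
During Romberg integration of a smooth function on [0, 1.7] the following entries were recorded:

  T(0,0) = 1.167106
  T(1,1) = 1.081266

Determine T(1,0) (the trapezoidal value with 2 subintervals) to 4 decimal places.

From T(1,1) = (4·T(1,0) − T(0,0))/3, solve for T(1,0):
4·T(1,0) = 3·1.081266 + 1.167106 = 4.410904
T(1,0) = 1.102726

1.1027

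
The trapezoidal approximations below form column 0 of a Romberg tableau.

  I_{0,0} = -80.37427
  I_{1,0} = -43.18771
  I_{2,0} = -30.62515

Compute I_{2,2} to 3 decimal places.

-26.147

I_{1,1} = -43.18771 + (-43.18771 − (-80.37427))/3 = -30.79219
I_{2,1} = (4·(-30.62515) − (-43.18771)) / 3 = -26.43763
I_{2,2} = -26.43763 + (-26.43763 − (-30.79219))/15 = -26.14733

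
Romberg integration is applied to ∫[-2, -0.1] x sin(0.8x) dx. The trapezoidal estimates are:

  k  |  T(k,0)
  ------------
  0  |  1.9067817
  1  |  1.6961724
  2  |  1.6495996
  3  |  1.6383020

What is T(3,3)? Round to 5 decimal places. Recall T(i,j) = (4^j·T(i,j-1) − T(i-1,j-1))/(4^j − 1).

1.63457

Richardson extrapolation on the trapezoidal column (denominator 4−1=3):
T(1,1) = (4·1.6961724 − 1.9067817) / 3 = 1.6259693
T(2,1) = 1.6495996 + (1.6495996 − 1.6961724)/3 = 1.6340753
T(3,1) = (4·1.6383020 − 1.6495996) / 3 = 1.6345361
T(2,2) = (16·1.6340753 − 1.6259693) / 15 = 1.6346157
T(3,2) = (16·1.6345361 − 1.6340753) / 15 = 1.6345668
T(3,3) = (64·1.6345668 − 1.6346157) / 63 = 1.6345660
(Column j=1 coincides with Simpson's rule on the same nodes.)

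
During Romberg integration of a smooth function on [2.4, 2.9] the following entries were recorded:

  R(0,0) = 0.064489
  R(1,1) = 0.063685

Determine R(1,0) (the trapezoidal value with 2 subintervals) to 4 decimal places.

0.0639

From R(1,1) = (4·R(1,0) − R(0,0))/3, solve for R(1,0):
4·R(1,0) = 3·0.063685 + 0.064489 = 0.255544
R(1,0) = 0.063886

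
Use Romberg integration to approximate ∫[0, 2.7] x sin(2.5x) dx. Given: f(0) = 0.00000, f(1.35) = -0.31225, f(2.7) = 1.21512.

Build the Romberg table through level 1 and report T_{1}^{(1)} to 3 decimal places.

-0.015

T_{0}^{(0)} (trapezoid, 1 panel, h=2.7000): 1.64041
T_{1}^{(0)} (trapezoid, 2 panels, h=1.3500): 0.39867
T_{1}^{(1)} = 0.39867 + (0.39867 − 1.64041)/3 = -0.01524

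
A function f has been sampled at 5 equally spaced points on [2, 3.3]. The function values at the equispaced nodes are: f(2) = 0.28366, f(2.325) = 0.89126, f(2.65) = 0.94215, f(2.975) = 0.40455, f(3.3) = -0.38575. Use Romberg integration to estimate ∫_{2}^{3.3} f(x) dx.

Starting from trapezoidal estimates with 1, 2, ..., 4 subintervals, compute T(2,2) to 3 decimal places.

0.752

T(0,0) (trapezoid, 1 panel, h=1.3000): -0.06636
T(1,0) (trapezoid, 2 panels, h=0.6500): 0.57922
T(2,0) (trapezoid, 4 panels, h=0.3250): 0.71075
T(1,1) = 0.57922 + (0.57922 − (-0.06636))/3 = 0.79441
T(2,1) = 0.71075 + (0.71075 − 0.57922)/3 = 0.75459
T(2,2) = 0.75459 + (0.75459 − 0.79441)/15 = 0.75194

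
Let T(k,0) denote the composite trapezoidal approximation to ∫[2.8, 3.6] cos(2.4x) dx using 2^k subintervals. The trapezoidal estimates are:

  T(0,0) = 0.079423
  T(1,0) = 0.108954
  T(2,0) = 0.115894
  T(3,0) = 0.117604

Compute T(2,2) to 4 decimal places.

Richardson extrapolation on the trapezoidal column (denominator 4−1=3):
T(1,1) = (4·0.108954 − 0.079423) / 3 = 0.118798
T(2,1) = (4·0.115894 − 0.108954) / 3 = 0.118207
T(2,2) = (16·0.118207 − 0.118798) / 15 = 0.118168
(Column j=1 coincides with Simpson's rule on the same nodes.)

0.1182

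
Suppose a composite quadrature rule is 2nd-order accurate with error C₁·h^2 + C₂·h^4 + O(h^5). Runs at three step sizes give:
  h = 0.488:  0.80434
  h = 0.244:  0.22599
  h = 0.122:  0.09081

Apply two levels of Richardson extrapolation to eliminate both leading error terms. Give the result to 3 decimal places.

First eliminate the h^2 term (factor 2^2 = 4):
  B₁ = (4·0.22599 − 0.80434)/3 = 0.03321
  B₂ = (4·0.09081 − 0.22599)/3 = 0.04575
Then eliminate the h^4 term (factor 2^4 = 16):
  (16·0.04575 − 0.03321)/15 = 0.04659

0.047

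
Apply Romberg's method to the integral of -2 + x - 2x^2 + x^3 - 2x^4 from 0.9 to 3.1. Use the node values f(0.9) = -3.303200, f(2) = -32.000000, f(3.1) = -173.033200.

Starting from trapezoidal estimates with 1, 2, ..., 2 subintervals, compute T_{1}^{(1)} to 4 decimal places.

T_{0}^{(0)} (trapezoid, 1 panel, h=2.2000): -193.970040
T_{1}^{(0)} (trapezoid, 2 panels, h=1.1000): -132.185020
T_{1}^{(1)} = -132.185020 + (-132.185020 − (-193.970040))/3 = -111.590013

-111.5900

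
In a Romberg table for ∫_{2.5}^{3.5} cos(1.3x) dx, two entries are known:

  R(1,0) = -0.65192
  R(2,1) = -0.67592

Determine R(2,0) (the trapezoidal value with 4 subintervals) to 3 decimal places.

-0.670

From R(2,1) = (4·R(2,0) − R(1,0))/3, solve for R(2,0):
4·R(2,0) = 3·(-0.67592) + (-0.65192) = -2.67968
R(2,0) = -0.66992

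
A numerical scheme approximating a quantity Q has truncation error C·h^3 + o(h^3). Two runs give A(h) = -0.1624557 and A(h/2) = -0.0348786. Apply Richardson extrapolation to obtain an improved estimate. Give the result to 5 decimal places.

-0.01665

The leading error scales as h^3; refining by a factor of 2 reduces it by 2^3 = 8.
Extrapolated value = (8·A(h/2) − A(h)) / (8 − 1)
= (8·(-0.0348786) − (-0.1624557)) / 7
= -0.1165731 / 7 = -0.0166533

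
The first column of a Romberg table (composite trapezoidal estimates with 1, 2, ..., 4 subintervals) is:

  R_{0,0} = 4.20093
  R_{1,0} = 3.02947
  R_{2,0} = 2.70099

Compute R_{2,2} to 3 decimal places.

Richardson extrapolation on the trapezoidal column (denominator 4−1=3):
R_{1,1} = 3.02947 + (3.02947 − 4.20093)/3 = 2.63898
R_{2,1} = 2.70099 + (2.70099 − 3.02947)/3 = 2.59150
R_{2,2} = (16·2.59150 − 2.63898) / 15 = 2.58833
(Column j=1 coincides with Simpson's rule on the same nodes.)

2.588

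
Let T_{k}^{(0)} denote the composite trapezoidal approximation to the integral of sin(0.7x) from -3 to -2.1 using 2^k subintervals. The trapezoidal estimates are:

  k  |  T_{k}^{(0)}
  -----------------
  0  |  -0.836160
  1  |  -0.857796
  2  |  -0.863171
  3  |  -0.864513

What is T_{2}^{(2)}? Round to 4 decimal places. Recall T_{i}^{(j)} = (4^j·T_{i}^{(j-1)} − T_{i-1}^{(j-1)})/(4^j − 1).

-0.8650

Richardson extrapolation on the trapezoidal column (denominator 4−1=3):
T_{1}^{(1)} = (4·(-0.857796) − (-0.836160)) / 3 = -0.865008
T_{2}^{(1)} = (4·(-0.863171) − (-0.857796)) / 3 = -0.864963
T_{2}^{(2)} = (16·(-0.864963) − (-0.865008)) / 15 = -0.864960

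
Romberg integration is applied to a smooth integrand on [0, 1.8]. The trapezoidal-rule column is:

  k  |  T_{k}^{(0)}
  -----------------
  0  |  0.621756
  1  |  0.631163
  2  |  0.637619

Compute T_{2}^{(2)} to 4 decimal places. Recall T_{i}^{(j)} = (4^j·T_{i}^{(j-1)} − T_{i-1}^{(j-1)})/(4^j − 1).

0.6401

Richardson extrapolation on the trapezoidal column (denominator 4−1=3):
T_{1}^{(1)} = (4·0.631163 − 0.621756) / 3 = 0.634299
T_{2}^{(1)} = 0.637619 + (0.637619 − 0.631163)/3 = 0.639771
T_{2}^{(2)} = (16·0.639771 − 0.634299) / 15 = 0.640136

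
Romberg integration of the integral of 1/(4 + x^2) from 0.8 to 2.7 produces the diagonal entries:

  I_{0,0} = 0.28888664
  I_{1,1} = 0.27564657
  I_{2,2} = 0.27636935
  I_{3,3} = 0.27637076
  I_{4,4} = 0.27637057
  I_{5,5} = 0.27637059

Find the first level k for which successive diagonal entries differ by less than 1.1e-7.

|I_{1,1} − I_{0,0}| = 0.01324007 ≥ 1.1e-7
|I_{2,2} − I_{1,1}| = 0.00072278 ≥ 1.1e-7
|I_{3,3} − I_{2,2}| = 0.00000141 ≥ 1.1e-7
|I_{4,4} − I_{3,3}| = 0.00000019 ≥ 1.1e-7
|I_{5,5} − I_{4,4}| = 0.00000002 < 1.1e-7

k = 5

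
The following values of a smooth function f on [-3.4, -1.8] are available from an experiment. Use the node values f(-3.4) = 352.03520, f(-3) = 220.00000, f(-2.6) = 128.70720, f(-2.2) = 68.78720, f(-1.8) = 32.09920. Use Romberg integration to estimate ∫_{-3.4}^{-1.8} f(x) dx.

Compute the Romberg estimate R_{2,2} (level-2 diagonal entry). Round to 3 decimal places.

239.549

R_{0,0} (trapezoid, 1 panel, h=1.6000): 307.30752
R_{1,0} (trapezoid, 2 panels, h=0.8000): 256.61952
R_{2,0} (trapezoid, 4 panels, h=0.4000): 243.82464
R_{1,1} = 256.61952 + (256.61952 − 307.30752)/3 = 239.72352
R_{2,1} = 243.82464 + (243.82464 − 256.61952)/3 = 239.55968
R_{2,2} = 239.55968 + (239.55968 − 239.72352)/15 = 239.54876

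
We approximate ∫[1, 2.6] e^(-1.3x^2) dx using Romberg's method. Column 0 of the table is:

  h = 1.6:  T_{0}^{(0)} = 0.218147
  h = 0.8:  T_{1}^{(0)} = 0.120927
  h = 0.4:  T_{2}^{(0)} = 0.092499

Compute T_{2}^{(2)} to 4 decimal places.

0.0827

Richardson extrapolation on the trapezoidal column (denominator 4−1=3):
T_{1}^{(1)} = 0.120927 + (0.120927 − 0.218147)/3 = 0.088520
T_{2}^{(1)} = 0.092499 + (0.092499 − 0.120927)/3 = 0.083023
T_{2}^{(2)} = 0.083023 + (0.083023 − 0.088520)/15 = 0.082657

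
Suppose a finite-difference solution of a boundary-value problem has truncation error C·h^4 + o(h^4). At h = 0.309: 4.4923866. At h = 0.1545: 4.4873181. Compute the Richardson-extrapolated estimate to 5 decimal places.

The leading error scales as h^4; refining by a factor of 2 reduces it by 2^4 = 16.
Extrapolated value = (16·A(h/2) − A(h)) / (16 − 1)
= (16·4.4873181 − 4.4923866) / 15
= 67.3047030 / 15 = 4.4869802

4.48698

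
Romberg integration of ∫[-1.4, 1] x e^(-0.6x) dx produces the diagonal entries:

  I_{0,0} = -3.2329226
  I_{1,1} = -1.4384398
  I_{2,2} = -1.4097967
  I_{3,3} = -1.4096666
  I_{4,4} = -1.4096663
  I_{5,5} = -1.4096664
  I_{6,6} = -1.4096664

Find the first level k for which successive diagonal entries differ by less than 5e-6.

|I_{1,1} − I_{0,0}| = 1.7944828 ≥ 5e-6
|I_{2,2} − I_{1,1}| = 0.0286431 ≥ 5e-6
|I_{3,3} − I_{2,2}| = 0.0001301 ≥ 5e-6
|I_{4,4} − I_{3,3}| = 0.0000003 < 5e-6

k = 4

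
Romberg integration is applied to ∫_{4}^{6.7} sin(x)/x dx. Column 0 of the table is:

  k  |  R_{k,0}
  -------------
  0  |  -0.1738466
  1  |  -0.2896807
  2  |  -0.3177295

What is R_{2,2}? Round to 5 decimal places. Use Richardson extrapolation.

Richardson extrapolation on the trapezoidal column (denominator 4−1=3):
R_{1,1} = (4·(-0.2896807) − (-0.1738466)) / 3 = -0.3282921
R_{2,1} = -0.3177295 + (-0.3177295 − (-0.2896807))/3 = -0.3270791
R_{2,2} = -0.3270791 + (-0.3270791 − (-0.3282921))/15 = -0.3269982
(Column j=1 coincides with Simpson's rule on the same nodes.)

-0.32700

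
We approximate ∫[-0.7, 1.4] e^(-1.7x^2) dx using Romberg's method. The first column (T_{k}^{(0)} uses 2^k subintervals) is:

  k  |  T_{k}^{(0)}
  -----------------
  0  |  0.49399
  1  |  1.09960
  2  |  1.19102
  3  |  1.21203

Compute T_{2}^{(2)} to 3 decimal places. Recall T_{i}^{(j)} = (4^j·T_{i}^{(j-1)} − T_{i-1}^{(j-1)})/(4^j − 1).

T_{1}^{(1)} = 1.09960 + (1.09960 − 0.49399)/3 = 1.30147
T_{2}^{(1)} = 1.19102 + (1.19102 − 1.09960)/3 = 1.22149
T_{2}^{(2)} = 1.22149 + (1.22149 − 1.30147)/15 = 1.21616

1.216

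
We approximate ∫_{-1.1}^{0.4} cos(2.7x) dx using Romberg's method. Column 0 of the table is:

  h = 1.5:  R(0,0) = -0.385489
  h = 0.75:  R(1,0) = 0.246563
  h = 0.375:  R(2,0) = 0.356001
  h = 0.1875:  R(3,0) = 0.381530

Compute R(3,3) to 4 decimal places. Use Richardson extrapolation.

0.3899

R(1,1) = 0.246563 + (0.246563 − (-0.385489))/3 = 0.457247
R(2,1) = 0.356001 + (0.356001 − 0.246563)/3 = 0.392480
R(3,1) = (4·0.381530 − 0.356001) / 3 = 0.390040
R(2,2) = (16·0.392480 − 0.457247) / 15 = 0.388162
R(3,2) = 0.390040 + (0.390040 − 0.392480)/15 = 0.389877
R(3,3) = (64·0.389877 − 0.388162) / 63 = 0.389904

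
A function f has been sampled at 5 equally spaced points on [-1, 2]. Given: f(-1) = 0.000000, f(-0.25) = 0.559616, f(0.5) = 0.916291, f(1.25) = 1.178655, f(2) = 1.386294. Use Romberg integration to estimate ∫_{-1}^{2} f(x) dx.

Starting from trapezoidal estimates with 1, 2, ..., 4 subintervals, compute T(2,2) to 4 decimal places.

2.5441

T(0,0) (trapezoid, 1 panel, h=3.0000): 2.079441
T(1,0) (trapezoid, 2 panels, h=1.5000): 2.414157
T(2,0) (trapezoid, 4 panels, h=0.7500): 2.510782
T(1,1) = 2.414157 + (2.414157 − 2.079441)/3 = 2.525729
T(2,1) = 2.510782 + (2.510782 − 2.414157)/3 = 2.542990
T(2,2) = 2.542990 + (2.542990 − 2.525729)/15 = 2.544141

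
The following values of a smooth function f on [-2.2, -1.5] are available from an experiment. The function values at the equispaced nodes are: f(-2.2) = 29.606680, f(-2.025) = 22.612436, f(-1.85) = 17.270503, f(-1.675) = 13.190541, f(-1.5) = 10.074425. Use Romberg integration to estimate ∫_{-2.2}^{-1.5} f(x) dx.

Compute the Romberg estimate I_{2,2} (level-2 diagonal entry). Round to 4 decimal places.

I_{0,0} (trapezoid, 1 panel, h=0.7000): 13.888387
I_{1,0} (trapezoid, 2 panels, h=0.3500): 12.988869
I_{2,0} (trapezoid, 4 panels, h=0.1750): 12.759956
I_{1,1} = 12.988869 + (12.988869 − 13.888387)/3 = 12.689030
I_{2,1} = 12.759956 + (12.759956 − 12.988869)/3 = 12.683652
I_{2,2} = 12.683652 + (12.683652 − 12.689030)/15 = 12.683293

12.6833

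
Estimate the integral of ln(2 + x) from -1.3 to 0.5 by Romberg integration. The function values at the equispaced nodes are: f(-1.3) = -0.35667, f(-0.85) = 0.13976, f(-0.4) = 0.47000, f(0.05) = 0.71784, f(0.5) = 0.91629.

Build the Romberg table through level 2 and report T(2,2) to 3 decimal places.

T(0,0) (trapezoid, 1 panel, h=1.8000): 0.50366
T(1,0) (trapezoid, 2 panels, h=0.9000): 0.67483
T(2,0) (trapezoid, 4 panels, h=0.4500): 0.72333
T(1,1) = 0.67483 + (0.67483 − 0.50366)/3 = 0.73189
T(2,1) = 0.72333 + (0.72333 − 0.67483)/3 = 0.73950
T(2,2) = 0.73950 + (0.73950 − 0.73189)/15 = 0.74001

0.740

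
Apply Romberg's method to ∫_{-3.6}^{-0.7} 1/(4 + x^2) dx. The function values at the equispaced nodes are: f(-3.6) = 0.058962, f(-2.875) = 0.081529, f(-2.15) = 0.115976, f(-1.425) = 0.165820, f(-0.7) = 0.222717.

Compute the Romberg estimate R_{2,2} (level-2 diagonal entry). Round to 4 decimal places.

0.3634

R_{0,0} (trapezoid, 1 panel, h=2.9000): 0.408435
R_{1,0} (trapezoid, 2 panels, h=1.4500): 0.372382
R_{2,0} (trapezoid, 4 panels, h=0.7250): 0.365519
R_{1,1} = 0.372382 + (0.372382 − 0.408435)/3 = 0.360364
R_{2,1} = 0.365519 + (0.365519 − 0.372382)/3 = 0.363231
R_{2,2} = 0.363231 + (0.363231 − 0.360364)/15 = 0.363422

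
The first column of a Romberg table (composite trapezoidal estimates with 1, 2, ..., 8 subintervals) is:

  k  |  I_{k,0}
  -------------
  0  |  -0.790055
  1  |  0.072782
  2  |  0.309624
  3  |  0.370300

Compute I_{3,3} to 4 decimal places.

0.3907

Richardson extrapolation on the trapezoidal column (denominator 4−1=3):
I_{1,1} = (4·0.072782 − (-0.790055)) / 3 = 0.360394
I_{2,1} = (4·0.309624 − 0.072782) / 3 = 0.388571
I_{3,1} = 0.370300 + (0.370300 − 0.309624)/3 = 0.390525
I_{2,2} = (16·0.388571 − 0.360394) / 15 = 0.390449
I_{3,2} = (16·0.390525 − 0.388571) / 15 = 0.390655
I_{3,3} = 0.390655 + (0.390655 − 0.390449)/63 = 0.390658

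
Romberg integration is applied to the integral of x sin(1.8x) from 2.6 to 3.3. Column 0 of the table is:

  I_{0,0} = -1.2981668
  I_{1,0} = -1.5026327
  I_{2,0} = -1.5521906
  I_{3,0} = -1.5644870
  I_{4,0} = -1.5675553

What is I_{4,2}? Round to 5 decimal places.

-1.56858

I_{3,1} = -1.5644870 + (-1.5644870 − (-1.5521906))/3 = -1.5685858
I_{4,1} = (4·(-1.5675553) − (-1.5644870)) / 3 = -1.5685781
I_{4,2} = (16·(-1.5685781) − (-1.5685858)) / 15 = -1.5685776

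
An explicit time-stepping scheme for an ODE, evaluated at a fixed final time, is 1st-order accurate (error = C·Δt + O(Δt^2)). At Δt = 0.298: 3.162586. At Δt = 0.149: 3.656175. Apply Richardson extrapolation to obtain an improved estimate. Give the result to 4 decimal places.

Extrapolated value = (2·A(Δt/2) − A(Δt)) / (2 − 1)
= (2·3.656175 − 3.162586) / 1
= 4.149764 / 1 = 4.149764

4.1498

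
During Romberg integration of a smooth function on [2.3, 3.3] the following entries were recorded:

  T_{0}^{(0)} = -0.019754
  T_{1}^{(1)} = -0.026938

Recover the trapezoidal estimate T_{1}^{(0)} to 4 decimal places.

-0.0251

From T_{1}^{(1)} = (4·T_{1}^{(0)} − T_{0}^{(0)})/3, solve for T_{1}^{(0)}:
4·T_{1}^{(0)} = 3·(-0.026938) + (-0.019754) = -0.100568
T_{1}^{(0)} = -0.025142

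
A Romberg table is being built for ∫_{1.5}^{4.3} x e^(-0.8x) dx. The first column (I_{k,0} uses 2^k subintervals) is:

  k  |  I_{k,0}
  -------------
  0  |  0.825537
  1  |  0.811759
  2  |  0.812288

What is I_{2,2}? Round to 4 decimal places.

I_{1,1} = 0.811759 + (0.811759 − 0.825537)/3 = 0.807166
I_{2,1} = 0.812288 + (0.812288 − 0.811759)/3 = 0.812464
I_{2,2} = (16·0.812464 − 0.807166) / 15 = 0.812817

0.8128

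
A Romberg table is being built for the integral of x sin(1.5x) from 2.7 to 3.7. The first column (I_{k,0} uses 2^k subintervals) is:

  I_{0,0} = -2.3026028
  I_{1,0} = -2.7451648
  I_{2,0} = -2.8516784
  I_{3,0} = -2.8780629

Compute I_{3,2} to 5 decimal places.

I_{2,1} = (4·(-2.8516784) − (-2.7451648)) / 3 = -2.8871829
I_{3,1} = (4·(-2.8780629) − (-2.8516784)) / 3 = -2.8868577
I_{3,2} = -2.8868577 + (-2.8868577 − (-2.8871829))/15 = -2.8868360

-2.88684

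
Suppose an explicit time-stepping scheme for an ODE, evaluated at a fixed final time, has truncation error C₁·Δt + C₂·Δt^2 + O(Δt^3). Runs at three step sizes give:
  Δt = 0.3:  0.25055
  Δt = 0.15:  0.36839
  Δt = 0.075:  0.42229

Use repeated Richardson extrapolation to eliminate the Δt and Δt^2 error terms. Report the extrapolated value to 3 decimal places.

0.473

First eliminate the Δt term (factor 2^1 = 2):
  B₁ = (2·0.36839 − 0.25055)/1 = 0.48623
  B₂ = (2·0.42229 − 0.36839)/1 = 0.47619
Then eliminate the Δt^2 term (factor 2^2 = 4):
  (4·0.47619 − 0.48623)/3 = 0.47284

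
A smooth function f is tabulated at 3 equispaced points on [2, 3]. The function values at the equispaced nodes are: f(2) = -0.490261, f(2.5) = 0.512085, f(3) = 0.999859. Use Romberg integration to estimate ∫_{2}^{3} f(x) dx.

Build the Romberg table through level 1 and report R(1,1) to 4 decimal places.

0.4263

R(0,0) (trapezoid, 1 panel, h=1.0000): 0.254799
R(1,0) (trapezoid, 2 panels, h=0.5000): 0.383442
R(1,1) = 0.383442 + (0.383442 − 0.254799)/3 = 0.426323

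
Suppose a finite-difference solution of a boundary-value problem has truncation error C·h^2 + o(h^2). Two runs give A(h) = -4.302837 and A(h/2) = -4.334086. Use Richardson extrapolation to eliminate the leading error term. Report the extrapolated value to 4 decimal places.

-4.3445

Extrapolated value = (4·A(h/2) − A(h)) / (4 − 1)
= (4·(-4.334086) − (-4.302837)) / 3
= -13.033507 / 3 = -4.344502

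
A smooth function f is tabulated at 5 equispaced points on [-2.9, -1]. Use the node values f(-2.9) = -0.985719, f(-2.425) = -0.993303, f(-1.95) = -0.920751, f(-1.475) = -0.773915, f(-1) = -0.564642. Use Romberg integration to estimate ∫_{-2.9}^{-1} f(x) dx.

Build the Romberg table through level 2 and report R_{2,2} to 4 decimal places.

-1.6562

R_{0,0} (trapezoid, 1 panel, h=1.9000): -1.472843
R_{1,0} (trapezoid, 2 panels, h=0.9500): -1.611135
R_{2,0} (trapezoid, 4 panels, h=0.4750): -1.644996
R_{1,1} = -1.611135 + (-1.611135 − (-1.472843))/3 = -1.657232
R_{2,1} = -1.644996 + (-1.644996 − (-1.611135))/3 = -1.656283
R_{2,2} = -1.656283 + (-1.656283 − (-1.657232))/15 = -1.656220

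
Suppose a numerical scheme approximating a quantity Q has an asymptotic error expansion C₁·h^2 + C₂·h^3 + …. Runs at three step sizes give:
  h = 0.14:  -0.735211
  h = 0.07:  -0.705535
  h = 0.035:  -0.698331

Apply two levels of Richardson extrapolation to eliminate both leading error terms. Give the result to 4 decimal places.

-0.6960

First eliminate the h^2 term (factor 2^2 = 4):
  B₁ = (4·(-0.705535) − (-0.735211))/3 = -0.695643
  B₂ = (4·(-0.698331) − (-0.705535))/3 = -0.695930
Then eliminate the h^3 term (factor 2^3 = 8):
  (8·(-0.695930) − (-0.695643))/7 = -0.695971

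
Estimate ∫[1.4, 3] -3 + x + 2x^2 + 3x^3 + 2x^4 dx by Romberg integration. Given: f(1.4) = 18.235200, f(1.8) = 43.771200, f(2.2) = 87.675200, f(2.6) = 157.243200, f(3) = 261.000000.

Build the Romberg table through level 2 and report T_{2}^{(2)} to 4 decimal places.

T_{0}^{(0)} (trapezoid, 1 panel, h=1.6000): 223.388160
T_{1}^{(0)} (trapezoid, 2 panels, h=0.8000): 181.834240
T_{2}^{(0)} (trapezoid, 4 panels, h=0.4000): 171.322880
T_{1}^{(1)} = 181.834240 + (181.834240 − 223.388160)/3 = 167.982933
T_{2}^{(1)} = 171.322880 + (171.322880 − 181.834240)/3 = 167.819093
T_{2}^{(2)} = 167.819093 + (167.819093 − 167.982933)/15 = 167.808170

167.8082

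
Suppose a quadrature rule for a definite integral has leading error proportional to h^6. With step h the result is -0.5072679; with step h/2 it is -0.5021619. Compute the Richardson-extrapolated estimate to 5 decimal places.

The leading error scales as h^6; refining by a factor of 2 reduces it by 2^6 = 64.
Extrapolated value = (64·A(h/2) − A(h)) / (64 − 1)
= (64·(-0.5021619) − (-0.5072679)) / 63
= -31.6310937 / 63 = -0.5020809

-0.50208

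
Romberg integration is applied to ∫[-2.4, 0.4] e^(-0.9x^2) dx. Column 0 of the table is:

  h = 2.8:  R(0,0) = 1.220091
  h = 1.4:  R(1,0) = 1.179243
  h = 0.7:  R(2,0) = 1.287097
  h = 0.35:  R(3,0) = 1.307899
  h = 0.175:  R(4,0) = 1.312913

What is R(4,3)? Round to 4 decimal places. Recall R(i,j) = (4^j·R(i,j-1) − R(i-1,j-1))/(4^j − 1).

1.3146

Richardson extrapolation on the trapezoidal column (denominator 4−1=3):
R(2,1) = 1.287097 + (1.287097 − 1.179243)/3 = 1.323048
R(3,1) = (4·1.307899 − 1.287097) / 3 = 1.314833
R(4,1) = 1.312913 + (1.312913 − 1.307899)/3 = 1.314584
R(3,2) = 1.314833 + (1.314833 − 1.323048)/15 = 1.314285
R(4,2) = 1.314584 + (1.314584 − 1.314833)/15 = 1.314567
R(4,3) = (64·1.314567 − 1.314285) / 63 = 1.314571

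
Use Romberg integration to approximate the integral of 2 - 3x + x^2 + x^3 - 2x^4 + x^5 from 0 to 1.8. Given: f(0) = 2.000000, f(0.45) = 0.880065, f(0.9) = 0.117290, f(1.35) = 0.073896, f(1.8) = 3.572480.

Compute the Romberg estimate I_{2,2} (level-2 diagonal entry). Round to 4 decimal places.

1.4188

I_{0,0} (trapezoid, 1 panel, h=1.8000): 5.015232
I_{1,0} (trapezoid, 2 panels, h=0.9000): 2.613177
I_{2,0} (trapezoid, 4 panels, h=0.4500): 1.735871
I_{1,1} = 2.613177 + (2.613177 − 5.015232)/3 = 1.812492
I_{2,1} = 1.735871 + (1.735871 − 2.613177)/3 = 1.443436
I_{2,2} = 1.443436 + (1.443436 − 1.812492)/15 = 1.418832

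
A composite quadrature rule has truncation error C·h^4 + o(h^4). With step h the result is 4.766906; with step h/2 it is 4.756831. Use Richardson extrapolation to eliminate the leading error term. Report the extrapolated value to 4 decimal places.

4.7562

The leading error scales as h^4; refining by a factor of 2 reduces it by 2^4 = 16.
Extrapolated value = (16·A(h/2) − A(h)) / (16 − 1)
= (16·4.756831 − 4.766906) / 15
= 71.342390 / 15 = 4.756159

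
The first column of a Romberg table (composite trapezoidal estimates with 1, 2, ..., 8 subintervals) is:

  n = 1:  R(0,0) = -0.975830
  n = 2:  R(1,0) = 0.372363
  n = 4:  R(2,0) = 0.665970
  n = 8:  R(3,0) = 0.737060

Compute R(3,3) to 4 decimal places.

R(1,1) = (4·0.372363 − (-0.975830)) / 3 = 0.821761
R(2,1) = 0.665970 + (0.665970 − 0.372363)/3 = 0.763839
R(3,1) = (4·0.737060 − 0.665970) / 3 = 0.760757
R(2,2) = 0.763839 + (0.763839 − 0.821761)/15 = 0.759978
R(3,2) = (16·0.760757 − 0.763839) / 15 = 0.760552
R(3,3) = (64·0.760552 − 0.759978) / 63 = 0.760561

0.7606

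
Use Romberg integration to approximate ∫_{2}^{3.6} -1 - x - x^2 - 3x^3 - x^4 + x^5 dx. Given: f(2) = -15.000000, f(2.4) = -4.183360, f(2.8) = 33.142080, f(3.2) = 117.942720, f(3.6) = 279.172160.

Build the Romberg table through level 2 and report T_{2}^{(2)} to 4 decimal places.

T_{0}^{(0)} (trapezoid, 1 panel, h=1.6000): 211.337728
T_{1}^{(0)} (trapezoid, 2 panels, h=0.8000): 132.182528
T_{2}^{(0)} (trapezoid, 4 panels, h=0.4000): 111.595008
T_{1}^{(1)} = 132.182528 + (132.182528 − 211.337728)/3 = 105.797461
T_{2}^{(1)} = 111.595008 + (111.595008 − 132.182528)/3 = 104.732501
T_{2}^{(2)} = 104.732501 + (104.732501 − 105.797461)/15 = 104.661504

104.6615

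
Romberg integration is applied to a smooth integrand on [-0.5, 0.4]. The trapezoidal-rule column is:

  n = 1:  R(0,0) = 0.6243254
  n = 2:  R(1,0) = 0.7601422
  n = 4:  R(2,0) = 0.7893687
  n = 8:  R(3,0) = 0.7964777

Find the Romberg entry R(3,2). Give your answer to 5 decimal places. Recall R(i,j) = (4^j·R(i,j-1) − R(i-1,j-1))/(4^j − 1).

Richardson extrapolation on the trapezoidal column (denominator 4−1=3):
R(2,1) = (4·0.7893687 − 0.7601422) / 3 = 0.7991109
R(3,1) = 0.7964777 + (0.7964777 − 0.7893687)/3 = 0.7988474
R(3,2) = (16·0.7988474 − 0.7991109) / 15 = 0.7988298
(Column j=1 coincides with Simpson's rule on the same nodes.)

0.79883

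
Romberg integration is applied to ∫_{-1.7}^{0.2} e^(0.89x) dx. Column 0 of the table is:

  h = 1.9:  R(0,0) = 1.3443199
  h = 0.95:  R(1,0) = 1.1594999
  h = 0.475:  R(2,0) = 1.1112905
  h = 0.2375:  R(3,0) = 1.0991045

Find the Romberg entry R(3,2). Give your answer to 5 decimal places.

R(2,1) = (4·1.1112905 − 1.1594999) / 3 = 1.0952207
R(3,1) = (4·1.0991045 − 1.1112905) / 3 = 1.0950425
R(3,2) = (16·1.0950425 − 1.0952207) / 15 = 1.0950306
(Column j=1 coincides with Simpson's rule on the same nodes.)

1.09503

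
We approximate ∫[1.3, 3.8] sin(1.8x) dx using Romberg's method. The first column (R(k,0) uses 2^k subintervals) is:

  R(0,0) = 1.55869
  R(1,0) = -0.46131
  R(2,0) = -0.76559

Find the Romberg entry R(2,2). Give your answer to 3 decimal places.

R(1,1) = -0.46131 + (-0.46131 − 1.55869)/3 = -1.13464
R(2,1) = -0.76559 + (-0.76559 − (-0.46131))/3 = -0.86702
R(2,2) = -0.86702 + (-0.86702 − (-1.13464))/15 = -0.84918
(Column j=1 coincides with Simpson's rule on the same nodes.)

-0.849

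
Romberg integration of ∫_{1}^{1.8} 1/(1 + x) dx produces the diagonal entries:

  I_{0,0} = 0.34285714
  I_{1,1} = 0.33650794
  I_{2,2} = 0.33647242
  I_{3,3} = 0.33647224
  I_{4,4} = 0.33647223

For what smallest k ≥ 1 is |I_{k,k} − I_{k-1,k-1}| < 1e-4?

k = 2

|I_{1,1} − I_{0,0}| = 0.00634920 ≥ 1e-4
|I_{2,2} − I_{1,1}| = 0.00003552 < 1e-4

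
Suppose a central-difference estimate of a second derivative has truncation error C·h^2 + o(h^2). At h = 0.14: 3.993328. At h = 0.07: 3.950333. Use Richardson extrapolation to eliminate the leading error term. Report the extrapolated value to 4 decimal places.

The leading error scales as h^2; refining by a factor of 2 reduces it by 2^2 = 4.
Extrapolated value = (4·A(h/2) − A(h)) / (4 − 1)
= (4·3.950333 − 3.993328) / 3
= 11.808004 / 3 = 3.936001

3.9360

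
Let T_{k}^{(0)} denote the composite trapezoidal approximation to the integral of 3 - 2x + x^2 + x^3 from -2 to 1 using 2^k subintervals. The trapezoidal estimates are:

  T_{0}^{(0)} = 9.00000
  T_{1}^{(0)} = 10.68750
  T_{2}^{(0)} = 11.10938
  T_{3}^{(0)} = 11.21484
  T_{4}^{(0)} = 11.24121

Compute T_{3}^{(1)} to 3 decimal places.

Richardson extrapolation on the trapezoidal column (denominator 4−1=3):
T_{3}^{(1)} = (4·11.21484 − 11.10938) / 3 = 11.24999

11.250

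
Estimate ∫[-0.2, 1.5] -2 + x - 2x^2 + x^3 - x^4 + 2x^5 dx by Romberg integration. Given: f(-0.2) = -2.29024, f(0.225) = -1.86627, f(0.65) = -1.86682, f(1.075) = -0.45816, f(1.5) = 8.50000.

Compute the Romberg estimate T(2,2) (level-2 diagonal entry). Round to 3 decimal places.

T(0,0) (trapezoid, 1 panel, h=1.7000): 5.27830
T(1,0) (trapezoid, 2 panels, h=0.8500): 1.05235
T(2,0) (trapezoid, 4 panels, h=0.4250): -0.46171
T(1,1) = 1.05235 + (1.05235 − 5.27830)/3 = -0.35630
T(2,1) = -0.46171 + (-0.46171 − 1.05235)/3 = -0.96640
T(2,2) = -0.96640 + (-0.96640 − (-0.35630))/15 = -1.00707

-1.007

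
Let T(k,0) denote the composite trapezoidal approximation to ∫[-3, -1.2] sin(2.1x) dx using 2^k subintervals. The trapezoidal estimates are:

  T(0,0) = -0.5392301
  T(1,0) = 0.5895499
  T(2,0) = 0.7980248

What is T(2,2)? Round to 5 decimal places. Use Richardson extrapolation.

T(1,1) = 0.5895499 + (0.5895499 − (-0.5392301))/3 = 0.9658099
T(2,1) = (4·0.7980248 − 0.5895499) / 3 = 0.8675164
T(2,2) = 0.8675164 + (0.8675164 − 0.9658099)/15 = 0.8609635

0.86096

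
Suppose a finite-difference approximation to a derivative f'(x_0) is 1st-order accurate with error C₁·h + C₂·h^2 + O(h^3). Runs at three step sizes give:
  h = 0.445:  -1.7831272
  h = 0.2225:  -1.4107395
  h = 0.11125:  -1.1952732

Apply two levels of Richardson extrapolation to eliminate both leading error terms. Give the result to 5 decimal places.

-0.96029

First eliminate the h term (factor 2^1 = 2):
  B₁ = (2·(-1.4107395) − (-1.7831272))/1 = -1.0383518
  B₂ = (2·(-1.1952732) − (-1.4107395))/1 = -0.9798069
Then eliminate the h^2 term (factor 2^2 = 4):
  (4·(-0.9798069) − (-1.0383518))/3 = -0.9602919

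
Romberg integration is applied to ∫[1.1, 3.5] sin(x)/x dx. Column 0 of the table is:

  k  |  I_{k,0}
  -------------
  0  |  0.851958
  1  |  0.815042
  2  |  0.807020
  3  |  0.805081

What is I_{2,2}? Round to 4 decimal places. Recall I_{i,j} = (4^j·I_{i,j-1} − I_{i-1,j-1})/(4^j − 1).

0.8045

Richardson extrapolation on the trapezoidal column (denominator 4−1=3):
I_{1,1} = 0.815042 + (0.815042 − 0.851958)/3 = 0.802737
I_{2,1} = (4·0.807020 − 0.815042) / 3 = 0.804346
I_{2,2} = 0.804346 + (0.804346 − 0.802737)/15 = 0.804453
(Column j=1 coincides with Simpson's rule on the same nodes.)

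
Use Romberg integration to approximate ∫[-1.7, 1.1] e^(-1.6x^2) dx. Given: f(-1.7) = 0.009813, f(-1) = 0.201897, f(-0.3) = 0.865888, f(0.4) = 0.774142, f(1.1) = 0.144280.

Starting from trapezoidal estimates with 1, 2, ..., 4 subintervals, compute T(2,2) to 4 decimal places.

T(0,0) (trapezoid, 1 panel, h=2.8000): 0.215730
T(1,0) (trapezoid, 2 panels, h=1.4000): 1.320108
T(2,0) (trapezoid, 4 panels, h=0.7000): 1.343281
T(1,1) = 1.320108 + (1.320108 − 0.215730)/3 = 1.688234
T(2,1) = 1.343281 + (1.343281 − 1.320108)/3 = 1.351005
T(2,2) = 1.351005 + (1.351005 − 1.688234)/15 = 1.328523

1.3285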